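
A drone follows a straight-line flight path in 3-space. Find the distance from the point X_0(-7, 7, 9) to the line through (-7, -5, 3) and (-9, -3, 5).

6√2

A direction vector is d = (-2, 2, 2).
AP = (0, 12, 6); AP·d = 36, |AP|² = 180, |d|² = 12.
distance² = |AP|² − (AP·d)²/|d|² = 180 − 1296/12 = 72, so the distance is 6√2.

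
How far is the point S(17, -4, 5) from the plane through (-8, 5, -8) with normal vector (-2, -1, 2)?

5

The plane has equation n·(r − (-8, 5, -8)) = 0, i.e. n·r = -5.
d = |(-2)·17 + (-1)·(-4) + 2·5 − (-5)| / √(4 + 1 + 4) = |-15| / 3 = 5.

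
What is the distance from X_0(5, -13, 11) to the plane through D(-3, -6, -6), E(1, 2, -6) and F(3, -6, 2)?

DE = (4, 8, 0) and DF = (6, 0, 8), so a normal is n = DE × DF = (64, -32, -48).
d = |64·5 + (-32)·(-13) + (-48)·11 − 288| / √(4096 + 1024 + 2304) = |-80| / (16√29) = 5√29/29.

5/√29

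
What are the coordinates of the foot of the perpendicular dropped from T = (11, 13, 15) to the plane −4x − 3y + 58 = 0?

The perpendicular from T has direction n = (−4, −3, 0): r = (11, 13, 15) + μ(−4, −3, 0).
Substitute into the plane: n·(T + μn) = -58 gives -83 + 25μ = -58, so μ = 1.
Foot = (11, 13, 15) + 1·(−4, −3, 0) = (7, 10, 15).

(7, 10, 15)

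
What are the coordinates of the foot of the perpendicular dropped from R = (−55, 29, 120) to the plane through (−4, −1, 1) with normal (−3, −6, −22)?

(-70, -1, 10)

The perpendicular from R has direction n = (−3, −6, −22): r = (−55, 29, 120) + λ(−3, −6, −22).
Substitute into the plane: n·(R + λn) = -4 gives -2649 + 529λ = -4, so λ = 5.
Foot = (−55, 29, 120) + 5·(−3, −6, −22) = (−70, −1, 10).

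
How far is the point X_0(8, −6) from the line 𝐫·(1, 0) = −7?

The normal to the line is n = (1, 0) with |n| = 1.
|n·X_0 − (-7)| = |8 − (-7)| = 15, so the distance is 15/1 = 15.

15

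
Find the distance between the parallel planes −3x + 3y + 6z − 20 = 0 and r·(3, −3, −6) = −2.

Divide the second equation by -1 to match normals: −3x + 3y + 6z = 2.
With common normal n = (−3, 3, 6) (|n| = 3√6), the distance is |20 − 2|/|n| = 18/(3√6) = √6.

√6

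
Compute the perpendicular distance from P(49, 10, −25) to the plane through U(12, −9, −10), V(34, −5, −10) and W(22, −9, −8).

UV = (22, 4, 0) and UW = (10, 0, 2), so a normal is n = UV × UW = (8, −44, −40).
n = (8, −44, −40); n·P − 892 = 60; |n| = 60; distance = 60/60 = 1.

1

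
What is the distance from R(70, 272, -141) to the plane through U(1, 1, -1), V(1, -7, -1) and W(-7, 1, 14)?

5

UV = (0, -8, 0) and UW = (-8, 0, 15), so a normal is n = UV × UW = (-120, 0, -64).
Then n·(70, 272, -141) - (-56) = 680.
|n| = √(14400 + 0 + 4096) = 136, so the distance is |680|/136 = 5.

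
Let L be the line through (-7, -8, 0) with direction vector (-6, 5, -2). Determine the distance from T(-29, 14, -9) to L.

Direction vector d = (-6, 5, -2).
AP = (-22, 22, -9), and AP × d = (1, 10, 22).
|AP × d|² = 585 and |d|² = 65, so the distance is √(585/65) = √9 = 3.

3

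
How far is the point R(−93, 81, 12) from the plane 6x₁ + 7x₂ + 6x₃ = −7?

d = |6·(-93) + 7·81 + 6·12 − (-7)| / √(36 + 49 + 36) = |88| / 11 = 8.

8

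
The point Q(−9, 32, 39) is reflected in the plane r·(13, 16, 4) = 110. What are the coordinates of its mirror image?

(-35, 0, 31)

With n = (13, 16, 4), the signed offset is (n·Q − 110)/|n|² = 441/441 = 1.
Q' = Q − 2t·n = (−9, 32, 39) − 2·(13, 16, 4) = (−35, 0, 31).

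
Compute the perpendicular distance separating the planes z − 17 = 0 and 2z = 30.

Divide the second equation by 2 to match normals: z = 15.
With common normal n = (0, 0, 1) (|n| = 1), the distance is |17 − 15|/|n| = 2/1 = 2.

2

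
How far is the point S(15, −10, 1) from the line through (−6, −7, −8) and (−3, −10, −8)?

9√3

A direction vector is d = (3, −3, 0).
AP = (21, −3, 9); AP·d = 72, |AP|² = 531, |d|² = 18.
distance² = |AP|² − (AP·d)²/|d|² = 531 − 5184/18 = 243, so the distance is 9√3.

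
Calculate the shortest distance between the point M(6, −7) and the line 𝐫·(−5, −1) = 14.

37/√26

The normal to the line is n = (−5, −1) with |n| = √26.
|n·M − 14| = |-23 − 14| = 37, so the distance is 37/√26.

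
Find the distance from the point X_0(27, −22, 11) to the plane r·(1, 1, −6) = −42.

Normal vector n = (1, 1, −6), and n·(27, −22, 11) − (−42) = −19.
|n| = √(1 + 1 + 36) = √38, so the distance is |-19|/√38 = √38/2.

19/√38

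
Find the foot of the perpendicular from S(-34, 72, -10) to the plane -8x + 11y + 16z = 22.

(-18, 50, -42)

The perpendicular from S has direction n = (-8, 11, 16): r = (-34, 72, -10) + λ(-8, 11, 16).
Substitute into the plane: n·(S + λn) = 22 gives 904 + 441λ = 22, so λ = -2.
Foot = (-34, 72, -10) + (-2)·(-8, 11, 16) = (-18, 50, -42).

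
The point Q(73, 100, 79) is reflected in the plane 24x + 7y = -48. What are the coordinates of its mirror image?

n = (24, 7, 0), |n|² = 625, n·Q − (-48) = 2500, so t = 2500/625 = 4.
Foot F = Q − 4·n = (-23, 72, 79); the reflection is 2F − Q = (-119, 44, 79).

(-119, 44, 79)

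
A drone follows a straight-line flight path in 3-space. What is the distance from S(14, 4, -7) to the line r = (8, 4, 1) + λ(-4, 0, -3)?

Direction vector d = (-4, 0, -3).
AP = (6, 0, -8), and AP × d = (0, 50, 0).
|AP × d|² = 2500 and |d|² = 25, so the distance is √(2500/25) = √100 = 10.

10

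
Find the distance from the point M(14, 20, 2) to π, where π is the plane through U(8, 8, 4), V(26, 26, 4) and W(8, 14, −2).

4√3/3

UV = (18, 18, 0) and UW = (0, 6, −6), so a normal is n = UV × UW = (−108, 108, 108).
Then n·(14, 20, 2) − 432 = 432.
|n| = √(11664 + 11664 + 11664) = 108√3, so the distance is |432|/(108√3) = 4√3/3.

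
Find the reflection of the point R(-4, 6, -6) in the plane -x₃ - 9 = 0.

(-4, 6, -12)

n = (0, 0, -1), |n|² = 1, n·R − 9 = -3, so t = -3/1 = -3.
Foot F = R − (-3)·n = (-4, 6, -9); the reflection is 2F − R = (-4, 6, -12).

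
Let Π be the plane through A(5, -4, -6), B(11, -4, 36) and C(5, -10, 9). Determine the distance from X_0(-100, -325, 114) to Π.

7

AB = (6, 0, 42) and AC = (0, -6, 15), so a normal is n = AB × AC = (252, -90, -36).
n = (252, -90, -36); n·P − 1836 = -1890; |n| = 270; distance = 1890/270 = 7.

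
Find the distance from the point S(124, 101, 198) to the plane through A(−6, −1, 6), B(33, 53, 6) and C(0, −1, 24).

6

AB = (39, 54, 0) and AC = (6, 0, 18), so a normal is n = AB × AC = (972, −702, −324).
d = |972·124 + (-702)·101 + (-324)·198 − (-7074)| / √(944784 + 492804 + 104976) = |-7452| / 1242 = 6.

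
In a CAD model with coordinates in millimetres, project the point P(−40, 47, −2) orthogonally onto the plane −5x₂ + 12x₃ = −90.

(-40, 42, 10)

The perpendicular from P has direction n = (0, −5, 12): r = (−40, 47, −2) + μ(0, −5, 12).
Substitute into the plane: n·(P + μn) = -90 gives -259 + 169μ = -90, so μ = 1.
Foot = (−40, 47, −2) + 1·(0, −5, 12) = (−40, 42, 10).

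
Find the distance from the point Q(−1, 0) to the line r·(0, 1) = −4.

The normal to the line is n = (0, 1) with |n| = 1.
|n·Q − (-4)| = |0 − (-4)| = 4, so the distance is 4/1 = 4.

4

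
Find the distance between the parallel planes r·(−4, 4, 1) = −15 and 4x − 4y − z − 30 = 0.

Divide the second equation by -1 to match normals: −4x + 4y + z = -30.
Both planes have normal n = (−4, 4, 1), |n| = √33. Any point on the first plane is at distance |(-30) − (-15)|/|n| = 15/√33 = 5√33/11 from the second.

15/√33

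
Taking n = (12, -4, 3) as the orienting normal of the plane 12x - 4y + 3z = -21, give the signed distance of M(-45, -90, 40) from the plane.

n·M − (-21) = -39.
|n| = 13, so the signed distance is -39/13 = -3.

-3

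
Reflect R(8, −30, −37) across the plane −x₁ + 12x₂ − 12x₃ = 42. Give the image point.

(140/17, -558/17, -581/17)

With n = (−1, 12, −12), the signed offset is (n·R − 42)/|n|² = 34/289 = 2/17.
R' = R − 2t·n = (8, −30, −37) − (4/17)·(−1, 12, −12) = (140/17, −558/17, −581/17).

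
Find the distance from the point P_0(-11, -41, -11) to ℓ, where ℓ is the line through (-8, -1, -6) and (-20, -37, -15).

√113

A direction vector is d = (-12, -36, -9).
AP = (-3, -40, -5), and AP × d = (180, 33, -372).
|AP × d|² = 171873 and |d|² = 1521, so the distance is √(171873/1521) = √113.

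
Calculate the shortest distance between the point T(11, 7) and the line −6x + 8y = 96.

53/5

d = |(-6)·11 + 8·7 − 96| / √(36 + 64) = |-106|/10 = 53/5.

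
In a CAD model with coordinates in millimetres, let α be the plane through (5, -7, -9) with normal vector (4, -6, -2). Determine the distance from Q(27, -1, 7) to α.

5√14/7

The plane has equation n·(r − (5, -7, -9)) = 0, i.e. n·r = 80.
Then n·(27, -1, 7) - 80 = 20.
|n| = √(16 + 36 + 4) = 2√14, so the distance is |20|/(2√14) = 5√14/7.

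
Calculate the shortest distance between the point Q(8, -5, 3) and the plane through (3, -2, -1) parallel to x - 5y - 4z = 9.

2√42/21

Parallel planes share the normal n = (1, -5, -4); since (3, -2, -1) lies on the plane, its equation is x - 5y - 4z = 17.
n = (1, -5, -4); n·P − 17 = 4; |n| = √42; distance = 4/√42 = 2√42/21.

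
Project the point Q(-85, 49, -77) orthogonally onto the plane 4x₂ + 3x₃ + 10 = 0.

The perpendicular from Q has direction n = (0, 4, 3): r = (-85, 49, -77) + μ(0, 4, 3).
Substitute into the plane: n·(Q + μn) = -10 gives -35 + 25μ = -10, so μ = 1.
Foot = (-85, 49, -77) + 1·(0, 4, 3) = (-85, 53, -74).

(-85, 53, -74)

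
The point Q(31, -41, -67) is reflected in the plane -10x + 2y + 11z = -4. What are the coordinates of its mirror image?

(-69, -21, 43)

n = (-10, 2, 11), |n|² = 225, n·Q − (-4) = -1125, so t = -1125/225 = -5.
Foot F = Q − (-5)·n = (-19, -31, -12); the reflection is 2F − Q = (-69, -21, 43).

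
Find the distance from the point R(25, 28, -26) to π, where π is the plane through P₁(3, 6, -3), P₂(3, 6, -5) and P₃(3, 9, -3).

P₁P₂ = (0, 0, -2) and P₁P₃ = (0, 3, 0), so a normal is n = P₁P₂ × P₁P₃ = (6, 0, 0).
d = |6·25 − 18| / √(36 + 0 + 0) = |132| / 6 = 22.

22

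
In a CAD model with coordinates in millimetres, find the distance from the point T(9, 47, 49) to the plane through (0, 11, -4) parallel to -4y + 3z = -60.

Parallel planes share the normal n = (0, -4, 3); since (0, 11, -4) lies on the plane, its equation is -4y + 3z = -56.
Then n·(9, 47, 49) - (-56) = 15.
|n| = √(0 + 16 + 9) = 5, so the distance is |15|/5 = 3.

3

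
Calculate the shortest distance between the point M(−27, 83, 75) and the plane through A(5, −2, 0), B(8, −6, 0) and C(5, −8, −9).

AB = (3, −4, 0) and AC = (0, −6, −9), so a normal is n = AB × AC = (36, 27, −18).
Then n·(−27, 83, 75) − 126 = −207.
|n| = √(1296 + 729 + 324) = 9√29, so the distance is |-207|/(9√29) = 23/√29.

23√29/29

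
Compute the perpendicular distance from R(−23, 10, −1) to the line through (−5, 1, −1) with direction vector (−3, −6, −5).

Direction vector d = (−3, −6, −5).
AP = (−18, 9, 0); AP·d = 0, |AP|² = 405, |d|² = 70.
distance² = |AP|² − (AP·d)²/|d|² = 405 − 0/70 = 405, so the distance is 9√5.

9√5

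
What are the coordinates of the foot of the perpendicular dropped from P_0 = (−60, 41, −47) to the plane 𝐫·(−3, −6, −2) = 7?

The perpendicular from P_0 has direction n = (−3, −6, −2): r = (−60, 41, −47) + t(−3, −6, −2).
Substitute into the plane: n·(P_0 + tn) = 7 gives 28 + 49t = 7, so t = -3/7.
Foot = (−60, 41, −47) + (-3/7)·(−3, −6, −2) = (−411/7, 305/7, −323/7).

(-411/7, 305/7, -323/7)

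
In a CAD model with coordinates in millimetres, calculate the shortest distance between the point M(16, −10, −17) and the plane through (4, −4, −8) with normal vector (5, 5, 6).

24/√86

The plane has equation n·(r − (4, −4, −8)) = 0, i.e. n·r = -48.
Then n·(16, −10, −17) − (−48) = −24.
|n| = √(25 + 25 + 36) = √86, so the distance is |-24|/√86 = 24/√86.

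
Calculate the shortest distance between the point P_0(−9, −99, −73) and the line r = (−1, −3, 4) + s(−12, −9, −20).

√5209

Direction vector d = (−12, −9, −20).
AP = (−8, −96, −77), and AP × d = (1227, 764, −1080).
|AP × d|² = 3255625 and |d|² = 625, so the distance is √(3255625/625) = √5209.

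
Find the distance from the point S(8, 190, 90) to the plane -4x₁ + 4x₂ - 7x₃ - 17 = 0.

9

Normal vector n = (-4, 4, -7), and n·(8, 190, 90) - 17 = 81.
|n| = √(16 + 16 + 49) = 9, so the distance is |81|/9 = 9.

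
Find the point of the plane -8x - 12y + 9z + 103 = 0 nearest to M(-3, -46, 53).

The perpendicular from M has direction n = (-8, -12, 9): r = (-3, -46, 53) + μ(-8, -12, 9).
Substitute into the plane: n·(M + μn) = -103 gives 1053 + 289μ = -103, so μ = -4.
Foot = (-3, -46, 53) + (-4)·(-8, -12, 9) = (29, 2, 17).

(29, 2, 17)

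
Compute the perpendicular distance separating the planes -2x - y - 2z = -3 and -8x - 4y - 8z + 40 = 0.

Divide the second equation by 4 to match normals: -2x - y - 2z = -10.
With common normal n = (-2, -1, -2) (|n| = 3), the distance is |(-3) − (-10)|/|n| = 7/3.

7/3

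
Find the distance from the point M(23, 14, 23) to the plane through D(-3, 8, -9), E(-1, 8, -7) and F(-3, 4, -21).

DE = (2, 0, 2) and DF = (0, -4, -12), so a normal is n = DE × DF = (8, 24, -8).
n = (8, 24, -8); n·P − 240 = 96; |n| = 8√11; distance = 96/(8√11) = 12√11/11.

12√11/11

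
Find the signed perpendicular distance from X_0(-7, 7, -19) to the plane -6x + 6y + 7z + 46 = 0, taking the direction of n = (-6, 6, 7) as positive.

-3/11

n·X_0 − (-46) = -3.
|n| = 11, so the signed distance is -3/11.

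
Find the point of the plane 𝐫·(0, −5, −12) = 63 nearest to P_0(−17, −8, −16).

n = (0, −5, −12), |n|² = 169, and n·P_0 − 63 = 169.
t = 169/169 = 1, so the foot is P_0 − t·n = (−17, −8, −16) − 1·(0, −5, −12) = (−17, −3, −4).

(-17, -3, -4)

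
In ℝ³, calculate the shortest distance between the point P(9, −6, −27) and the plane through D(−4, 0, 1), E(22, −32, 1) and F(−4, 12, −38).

6/7

DE = (26, −32, 0) and DF = (0, 12, −39), so a normal is n = DE × DF = (1248, 1014, 312).
Then n·(9, −6, −27) − (−4680) = 1404.
|n| = √(1557504 + 1028196 + 97344) = 1638, so the distance is |1404|/1638 = 6/7.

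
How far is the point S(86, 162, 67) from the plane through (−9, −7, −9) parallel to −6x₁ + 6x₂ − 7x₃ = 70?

8

Parallel planes share the normal n = (−6, 6, −7); since (−9, −7, −9) lies on the plane, its equation is −6x₁ + 6x₂ − 7x₃ = 75.
Then n·(86, 162, 67) − 75 = −88.
|n| = √(36 + 36 + 49) = 11, so the distance is |-88|/11 = 8.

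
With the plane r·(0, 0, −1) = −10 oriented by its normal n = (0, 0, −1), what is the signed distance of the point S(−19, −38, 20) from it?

-10

n·S − (-10) = -10.
|n| = 1, so the signed distance is -10/1 = -10.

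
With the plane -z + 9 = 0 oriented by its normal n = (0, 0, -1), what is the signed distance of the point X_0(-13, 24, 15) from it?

n·X_0 − (-9) = -6.
|n| = 1, so the signed distance is -6/1 = -6.

-6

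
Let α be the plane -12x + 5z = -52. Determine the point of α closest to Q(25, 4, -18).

(1, 4, -8)

The perpendicular from Q has direction n = (-12, 0, 5): r = (25, 4, -18) + μ(-12, 0, 5).
Substitute into the plane: n·(Q + μn) = -52 gives -390 + 169μ = -52, so μ = 2.
Foot = (25, 4, -18) + 2·(-12, 0, 5) = (1, 4, -8).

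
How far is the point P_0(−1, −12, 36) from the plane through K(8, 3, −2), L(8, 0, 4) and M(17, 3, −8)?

6/7

KL = (0, −3, 6) and KM = (9, 0, −6), so a normal is n = KL × KM = (18, 54, 27).
Then n·(−1, −12, 36) − 252 = 54.
|n| = √(324 + 2916 + 729) = 63, so the distance is |54|/63 = 6/7.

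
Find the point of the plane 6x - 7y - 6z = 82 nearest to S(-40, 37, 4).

(-10, 2, -26)

n = (6, -7, -6), |n|² = 121, and n·S − 82 = -605.
t = -605/121 = -5, so the foot is S − t·n = (-40, 37, 4) − (-5)·(6, -7, -6) = (-10, 2, -26).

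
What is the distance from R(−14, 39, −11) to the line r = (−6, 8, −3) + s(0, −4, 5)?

Direction vector d = (0, −4, 5).
AP = (−8, 31, −8); AP·d = -164, |AP|² = 1089, |d|² = 41.
distance² = |AP|² − (AP·d)²/|d|² = 1089 − 26896/41 = 433, so the distance is √433.

√433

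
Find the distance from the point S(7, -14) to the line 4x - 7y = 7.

d = |4·7 + (-7)·(-14) − 7| / √(16 + 49) = |119|/√65 = 119/√65.

119√65/65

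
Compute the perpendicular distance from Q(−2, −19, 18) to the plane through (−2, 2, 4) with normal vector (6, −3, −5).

√70/10

The plane has equation n·(r − (−2, 2, 4)) = 0, i.e. n·r = -38.
n = (6, −3, −5); n·P − (-38) = -7; |n| = √70; distance = 7/√70 = √70/10.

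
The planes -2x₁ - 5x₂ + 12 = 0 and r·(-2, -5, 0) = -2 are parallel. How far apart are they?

With common normal n = (-2, -5, 0) (|n| = √29), the distance is |(-12) − (-2)|/|n| = 10/√29 = 10√29/29.

10√29/29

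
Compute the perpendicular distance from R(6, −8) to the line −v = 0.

8

The normal to the line is n = (0, −1) with |n| = 1.
|n·R − 0| = |8 − 0| = 8, so the distance is 8/1 = 8.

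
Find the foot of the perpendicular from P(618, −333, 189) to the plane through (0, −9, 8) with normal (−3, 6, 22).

(14238/23, -7707/23, 4171/23)

n = (−3, 6, 22), |n|² = 529, and n·P − 122 = 184.
t = 184/529 = 8/23, so the foot is P − t·n = (618, −333, 189) − (8/23)·(−3, 6, 22) = (14238/23, −7707/23, 4171/23).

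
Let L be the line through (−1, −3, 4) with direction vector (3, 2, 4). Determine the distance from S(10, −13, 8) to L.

Direction vector d = (3, 2, 4).
AP = (11, −10, 4); AP·d = 29, |AP|² = 237, |d|² = 29.
distance² = |AP|² − (AP·d)²/|d|² = 237 − 841/29 = 208, so the distance is 4√13.

4√13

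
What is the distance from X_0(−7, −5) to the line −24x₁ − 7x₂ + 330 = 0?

533/25

d = |(-24)·(-7) + (-7)·(-5) − (-330)| / √(576 + 49) = |533|/25 = 533/25.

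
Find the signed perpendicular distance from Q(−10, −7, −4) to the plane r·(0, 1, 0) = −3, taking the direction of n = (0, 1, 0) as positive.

-4

n·Q − (-3) = -4.
|n| = 1, so the signed distance is -4/1 = -4.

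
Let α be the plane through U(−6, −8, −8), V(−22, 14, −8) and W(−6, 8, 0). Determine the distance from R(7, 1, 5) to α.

UV = (−16, 22, 0) and UW = (0, 16, 8), so a normal is n = UV × UW = (176, 128, −256).
Then n·(7, 1, 5) − (−32) = 112.
|n| = √(30976 + 16384 + 65536) = 336, so the distance is |112|/336 = 1/3.

1/3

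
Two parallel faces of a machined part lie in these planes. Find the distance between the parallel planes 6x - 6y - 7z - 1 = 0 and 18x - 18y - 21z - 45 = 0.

14/11

Divide the second equation by 3 to match normals: 6x - 6y - 7z = 15.
Both planes have normal n = (6, -6, -7), |n| = 11. Any point on the first plane is at distance |15 − 1|/|n| = 14/11 from the second.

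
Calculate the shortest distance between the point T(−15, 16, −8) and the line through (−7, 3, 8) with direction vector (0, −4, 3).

Direction vector d = (0, −4, 3).
AP = (−8, 13, −16); AP·d = -100, |AP|² = 489, |d|² = 25.
distance² = |AP|² − (AP·d)²/|d|² = 489 − 10000/25 = 89, so the distance is √89.

√89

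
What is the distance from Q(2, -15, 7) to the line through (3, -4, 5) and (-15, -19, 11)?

A direction vector is d = (-18, -15, 6).
AP = (-1, -11, 2); AP·d = 195, |AP|² = 126, |d|² = 585.
distance² = |AP|² − (AP·d)²/|d|² = 126 − 38025/585 = 61, so the distance is √61.

√61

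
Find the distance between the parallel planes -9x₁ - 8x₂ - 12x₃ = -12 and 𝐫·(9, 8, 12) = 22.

10/17

Divide the second equation by -1 to match normals: -9x₁ - 8x₂ - 12x₃ = -22.
With common normal n = (-9, -8, -12) (|n| = 17), the distance is |(-12) − (-22)|/|n| = 10/17.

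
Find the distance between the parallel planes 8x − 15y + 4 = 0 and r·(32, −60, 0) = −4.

3/17

Divide the second equation by 4 to match normals: 8x − 15y = -1.
With common normal n = (8, −15, 0) (|n| = 17), the distance is |(-4) − (-1)|/|n| = 3/17.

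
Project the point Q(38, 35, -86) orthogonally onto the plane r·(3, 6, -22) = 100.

(26, 11, 2)

The perpendicular from Q has direction n = (3, 6, -22): r = (38, 35, -86) + μ(3, 6, -22).
Substitute into the plane: n·(Q + μn) = 100 gives 2216 + 529μ = 100, so μ = -4.
Foot = (38, 35, -86) + (-4)·(3, 6, -22) = (26, 11, 2).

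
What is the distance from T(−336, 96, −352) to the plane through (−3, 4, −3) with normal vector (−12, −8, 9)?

7

The plane has equation n·(r − (−3, 4, −3)) = 0, i.e. n·r = -23.
d = |(-12)·(-336) + (-8)·96 + 9·(-352) − (-23)| / √(144 + 64 + 81) = |119| / 17 = 7.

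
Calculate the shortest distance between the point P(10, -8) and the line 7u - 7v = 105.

The normal to the line is n = (7, -7) with |n| = 7√2.
|n·P − 105| = |126 − 105| = 21, so the distance is 21/(7√2) = 3/√2.

3/√2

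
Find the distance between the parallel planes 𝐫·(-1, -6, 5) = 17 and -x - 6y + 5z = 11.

3√62/31

With common normal n = (-1, -6, 5) (|n| = √62), the distance is |17 − 11|/|n| = 6/√62 = 3√62/31.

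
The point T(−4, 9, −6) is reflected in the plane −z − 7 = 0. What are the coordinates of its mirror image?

n = (0, 0, −1), |n|² = 1, n·T − 7 = -1, so t = -1/1 = -1.
Foot F = T − (-1)·n = (−4, 9, −7); the reflection is 2F − T = (−4, 9, −8).

(-4, 9, -8)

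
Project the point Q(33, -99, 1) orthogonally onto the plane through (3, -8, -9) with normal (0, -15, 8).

(33, -24, -39)

The perpendicular from Q has direction n = (0, -15, 8): r = (33, -99, 1) + t(0, -15, 8).
Substitute into the plane: n·(Q + tn) = 48 gives 1493 + 289t = 48, so t = -5.
Foot = (33, -99, 1) + (-5)·(0, -15, 8) = (33, -24, -39).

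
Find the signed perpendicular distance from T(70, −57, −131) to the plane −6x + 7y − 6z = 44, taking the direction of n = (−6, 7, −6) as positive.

n·T − 44 = -77.
|n| = 11, so the signed distance is -77/11 = -7.

-7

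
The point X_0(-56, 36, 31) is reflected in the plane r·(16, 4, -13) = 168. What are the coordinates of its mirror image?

n = (16, 4, -13), |n|² = 441, n·X_0 − 168 = -1323, so t = -1323/441 = -3.
Foot F = X_0 − (-3)·n = (-8, 48, -8); the reflection is 2F − X_0 = (40, 60, -47).

(40, 60, -47)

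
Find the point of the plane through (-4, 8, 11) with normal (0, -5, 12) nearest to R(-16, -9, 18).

(-16, -4, 6)

The perpendicular from R has direction n = (0, -5, 12): r = (-16, -9, 18) + t(0, -5, 12).
Substitute into the plane: n·(R + tn) = 92 gives 261 + 169t = 92, so t = -1.
Foot = (-16, -9, 18) + (-1)·(0, -5, 12) = (-16, -4, 6).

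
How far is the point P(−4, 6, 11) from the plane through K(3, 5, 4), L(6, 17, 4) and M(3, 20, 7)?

√42/7

KL = (3, 12, 0) and KM = (0, 15, 3), so a normal is n = KL × KM = (36, −9, 45).
Then n·(−4, 6, 11) − 243 = 54.
|n| = √(1296 + 81 + 2025) = 9√42, so the distance is |54|/(9√42) = √42/7.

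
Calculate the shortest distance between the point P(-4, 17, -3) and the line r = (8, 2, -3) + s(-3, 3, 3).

Direction vector d = (-3, 3, 3).
AP = (-12, 15, 0); AP·d = 81, |AP|² = 369, |d|² = 27.
distance² = |AP|² − (AP·d)²/|d|² = 369 − 6561/27 = 126, so the distance is 3√14.

3√14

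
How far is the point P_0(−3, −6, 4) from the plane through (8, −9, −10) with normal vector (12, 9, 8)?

The plane has equation n·(r − (8, −9, −10)) = 0, i.e. n·r = -65.
n = (12, 9, 8); n·P − (-65) = 7; |n| = 17; distance = 7/17.

7/17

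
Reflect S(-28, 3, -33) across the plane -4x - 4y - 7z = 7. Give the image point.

(4, 35, 23)

With n = (-4, -4, -7), the signed offset is (n·S − 7)/|n|² = 324/81 = 4.
S' = S − 2t·n = (-28, 3, -33) − 8·(-4, -4, -7) = (4, 35, 23).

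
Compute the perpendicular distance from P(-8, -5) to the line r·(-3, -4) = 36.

d = |(-3)·(-8) + (-4)·(-5) − 36| / √(9 + 16) = |8|/5 = 8/5.

8/5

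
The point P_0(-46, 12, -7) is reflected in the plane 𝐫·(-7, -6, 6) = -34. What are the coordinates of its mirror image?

n = (-7, -6, 6), |n|² = 121, n·P_0 − (-34) = 242, so t = 242/121 = 2.
Foot F = P_0 − 2·n = (-32, 24, -19); the reflection is 2F − P_0 = (-18, 36, -31).

(-18, 36, -31)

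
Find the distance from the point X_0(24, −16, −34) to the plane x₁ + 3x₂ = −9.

3√10/2

d = |1·24 + 3·(-16) − (-9)| / √(1 + 9 + 0) = |-15| / √10 = 15/√10.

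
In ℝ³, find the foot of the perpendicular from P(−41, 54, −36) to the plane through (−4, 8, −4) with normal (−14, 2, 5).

n = (−14, 2, 5), |n|² = 225, and n·P − 52 = 450.
t = 450/225 = 2, so the foot is P − t·n = (−41, 54, −36) − 2·(−14, 2, 5) = (−13, 50, −46).

(-13, 50, -46)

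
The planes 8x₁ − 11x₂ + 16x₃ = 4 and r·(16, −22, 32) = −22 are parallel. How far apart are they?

Divide the second equation by 2 to match normals: 8x₁ − 11x₂ + 16x₃ = -11.
With common normal n = (8, −11, 16) (|n| = 21), the distance is |4 − (-11)|/|n| = 15/21 = 5/7.

5/7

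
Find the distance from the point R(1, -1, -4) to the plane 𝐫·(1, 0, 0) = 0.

1

d = |1·1 − 0| / √(1 + 0 + 0) = |1| / 1 = 1.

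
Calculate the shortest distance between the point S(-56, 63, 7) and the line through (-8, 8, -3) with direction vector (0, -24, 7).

√2929

Direction vector d = (0, -24, 7).
AP = (-48, 55, 10), and AP × d = (625, 336, 1152).
|AP × d|² = 1830625 and |d|² = 625, so the distance is √(1830625/625) = √2929.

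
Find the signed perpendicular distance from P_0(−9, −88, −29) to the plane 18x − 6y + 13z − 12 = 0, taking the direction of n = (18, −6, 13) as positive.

n·P_0 − 12 = -23.
|n| = 23, so the signed distance is -23/23 = -1.

-1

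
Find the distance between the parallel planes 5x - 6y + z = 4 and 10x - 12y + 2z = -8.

Divide the second equation by 2 to match normals: 5x - 6y + z = -4.
With common normal n = (5, -6, 1) (|n| = √62), the distance is |4 − (-4)|/|n| = 8/√62.

8/√62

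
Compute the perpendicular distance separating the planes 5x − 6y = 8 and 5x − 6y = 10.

With common normal n = (5, −6, 0) (|n| = √61), the distance is |8 − 10|/|n| = 2/√61.

2√61/61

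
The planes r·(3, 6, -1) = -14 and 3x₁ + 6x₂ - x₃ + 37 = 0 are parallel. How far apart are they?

23/√46

Both planes have normal n = (3, 6, -1), |n| = √46. Any point on the first plane is at distance |(-37) − (-14)|/|n| = 23/√46 from the second.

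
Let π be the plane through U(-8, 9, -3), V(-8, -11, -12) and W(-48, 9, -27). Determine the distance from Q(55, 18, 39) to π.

UV = (0, -20, -9) and UW = (-40, 0, -24), so a normal is n = UV × UW = (480, 360, -800).
Then n·(55, 18, 39) - 1800 = -120.
|n| = √(230400 + 129600 + 640000) = 1000, so the distance is |-120|/1000 = 3/25.

3/25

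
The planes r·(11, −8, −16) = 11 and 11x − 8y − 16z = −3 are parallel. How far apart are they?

Both planes have normal n = (11, −8, −16), |n| = 21. Any point on the first plane is at distance |(-3) − 11|/|n| = 14/21 = 2/3 from the second.

2/3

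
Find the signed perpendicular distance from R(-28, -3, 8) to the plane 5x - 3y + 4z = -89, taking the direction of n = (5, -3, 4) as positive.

-√2

n·R − (-89) = -10.
|n| = 5√2, so the signed distance is -√2.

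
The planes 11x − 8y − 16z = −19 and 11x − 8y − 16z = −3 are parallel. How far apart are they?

Both planes have normal n = (11, −8, −16), |n| = 21. Any point on the first plane is at distance |(-3) − (-19)|/|n| = 16/21 from the second.

16/21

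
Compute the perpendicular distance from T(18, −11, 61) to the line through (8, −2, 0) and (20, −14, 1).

A direction vector is d = (12, −12, 1).
AP = (10, −9, 61); AP·d = 289, |AP|² = 3902, |d|² = 289.
distance² = |AP|² − (AP·d)²/|d|² = 3902 − 83521/289 = 3613, so the distance is √3613.

√3613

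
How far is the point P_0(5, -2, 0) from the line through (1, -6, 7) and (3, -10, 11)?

3√5

A direction vector is d = (2, -4, 4).
AP = (4, 4, -7), and AP × d = (-12, -30, -24).
|AP × d|² = 1620 and |d|² = 36, so the distance is √(1620/36) = √45 = 3√5.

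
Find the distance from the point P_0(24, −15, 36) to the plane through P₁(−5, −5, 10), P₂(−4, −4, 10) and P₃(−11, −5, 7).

13√6/6

P₁P₂ = (1, 1, 0) and P₁P₃ = (−6, 0, −3), so a normal is n = P₁P₂ × P₁P₃ = (−3, 3, 6).
Then n·(24, −15, 36) − 60 = 39.
|n| = √(9 + 9 + 36) = 3√6, so the distance is |39|/(3√6) = 13/√6.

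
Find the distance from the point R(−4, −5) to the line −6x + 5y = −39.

d = |(-6)·(-4) + 5·(-5) − (-39)| / √(36 + 25) = |38|/√61 = 38/√61.

38/√61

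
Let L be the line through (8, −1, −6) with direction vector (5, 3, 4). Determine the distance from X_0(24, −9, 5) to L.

√241

Direction vector d = (5, 3, 4).
AP = (16, −8, 11); AP·d = 100, |AP|² = 441, |d|² = 50.
distance² = |AP|² − (AP·d)²/|d|² = 441 − 10000/50 = 241, so the distance is √241.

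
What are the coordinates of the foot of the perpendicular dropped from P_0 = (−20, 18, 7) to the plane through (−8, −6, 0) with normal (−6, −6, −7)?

n = (−6, −6, −7), |n|² = 121, and n·P_0 − 84 = -121.
t = -121/121 = -1, so the foot is P_0 − t·n = (−20, 18, 7) − (-1)·(−6, −6, −7) = (−26, 12, 0).

(-26, 12, 0)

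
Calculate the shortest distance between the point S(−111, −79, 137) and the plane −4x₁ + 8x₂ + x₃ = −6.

Normal vector n = (−4, 8, 1), and n·(−111, −79, 137) − (−6) = −45.
|n| = √(16 + 64 + 1) = 9, so the distance is |-45|/9 = 5.

5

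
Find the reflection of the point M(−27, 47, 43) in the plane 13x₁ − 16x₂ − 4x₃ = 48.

(51, -49, 19)

With n = (13, −16, −4), the signed offset is (n·M − 48)/|n|² = -1323/441 = -3.
M' = M − 2t·n = (−27, 47, 43) − (-6)·(13, −16, −4) = (51, −49, 19).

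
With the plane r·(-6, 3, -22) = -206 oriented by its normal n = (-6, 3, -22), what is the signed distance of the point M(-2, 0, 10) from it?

-2/23

n·M − (-206) = -2.
|n| = 23, so the signed distance is -2/23.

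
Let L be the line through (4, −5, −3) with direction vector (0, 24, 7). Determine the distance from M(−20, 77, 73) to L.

Direction vector d = (0, 24, 7).
AP = (−24, 82, 76); AP·d = 2500, |AP|² = 13076, |d|² = 625.
distance² = |AP|² − (AP·d)²/|d|² = 13076 − 6250000/625 = 3076, so the distance is 2√769.

2√769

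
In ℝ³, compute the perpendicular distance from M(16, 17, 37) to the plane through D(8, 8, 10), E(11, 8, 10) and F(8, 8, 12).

DE = (3, 0, 0) and DF = (0, 0, 2), so a normal is n = DE × DF = (0, -6, 0).
d = |(-6)·17 − (-48)| / √(0 + 36 + 0) = |-54| / 6 = 9.

9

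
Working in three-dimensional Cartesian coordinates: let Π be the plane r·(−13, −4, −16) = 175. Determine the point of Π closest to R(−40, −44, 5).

n = (−13, −4, −16), |n|² = 441, and n·R − 175 = 441.
t = 441/441 = 1, so the foot is R − t·n = (−40, −44, 5) − 1·(−13, −4, −16) = (−27, −40, 21).

(-27, -40, 21)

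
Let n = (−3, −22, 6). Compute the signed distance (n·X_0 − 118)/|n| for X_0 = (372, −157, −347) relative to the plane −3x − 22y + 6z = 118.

n·X_0 − 118 = 138.
|n| = 23, so the signed distance is 138/23 = 6.

6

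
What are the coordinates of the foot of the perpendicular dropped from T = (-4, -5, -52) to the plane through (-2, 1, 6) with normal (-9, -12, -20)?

(14, 19, -12)

n = (-9, -12, -20), |n|² = 625, and n·T − (-114) = 1250.
t = 1250/625 = 2, so the foot is T − t·n = (-4, -5, -52) − 2·(-9, -12, -20) = (14, 19, -12).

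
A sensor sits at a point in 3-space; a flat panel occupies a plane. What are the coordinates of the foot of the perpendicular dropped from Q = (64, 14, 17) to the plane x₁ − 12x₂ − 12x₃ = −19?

The perpendicular from Q has direction n = (1, −12, −12): r = (64, 14, 17) + μ(1, −12, −12).
Substitute into the plane: n·(Q + μn) = -19 gives -308 + 289μ = -19, so μ = 1.
Foot = (64, 14, 17) + 1·(1, −12, −12) = (65, 2, 5).

(65, 2, 5)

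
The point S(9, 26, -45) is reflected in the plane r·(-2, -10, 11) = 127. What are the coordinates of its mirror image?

With n = (-2, -10, 11), the signed offset is (n·S − 127)/|n|² = -900/225 = -4.
S' = S − 2t·n = (9, 26, -45) − (-8)·(-2, -10, 11) = (-7, -54, 43).

(-7, -54, 43)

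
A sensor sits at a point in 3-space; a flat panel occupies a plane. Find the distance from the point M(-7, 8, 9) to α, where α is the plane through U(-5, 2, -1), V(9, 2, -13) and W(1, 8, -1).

2

UV = (14, 0, -12) and UW = (6, 6, 0), so a normal is n = UV × UW = (72, -72, 84).
Then n·(-7, 8, 9) - (-588) = 264.
|n| = √(5184 + 5184 + 7056) = 132, so the distance is |264|/132 = 2.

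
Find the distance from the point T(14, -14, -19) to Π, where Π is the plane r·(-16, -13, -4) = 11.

d = |(-16)·14 + (-13)·(-14) + (-4)·(-19) − 11| / √(256 + 169 + 16) = |23| / 21 = 23/21.

23/21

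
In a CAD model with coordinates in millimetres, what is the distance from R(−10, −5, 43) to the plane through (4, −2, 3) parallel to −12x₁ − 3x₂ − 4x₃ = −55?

17/13

Parallel planes share the normal n = (−12, −3, −4); since (4, −2, 3) lies on the plane, its equation is −12x₁ − 3x₂ − 4x₃ = -54.
Then n·(−10, −5, 43) − (−54) = 17.
|n| = √(144 + 9 + 16) = 13, so the distance is |17|/13 = 17/13.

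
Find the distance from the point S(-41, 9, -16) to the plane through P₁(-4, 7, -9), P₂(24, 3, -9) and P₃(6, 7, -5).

11/15

P₁P₂ = (28, -4, 0) and P₁P₃ = (10, 0, 4), so a normal is n = P₁P₂ × P₁P₃ = (-16, -112, 40).
d = |(-16)·(-41) + (-112)·9 + 40·(-16) − (-1080)| / √(256 + 12544 + 1600) = |88| / 120 = 11/15.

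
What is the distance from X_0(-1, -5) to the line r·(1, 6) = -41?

10/√37

d = |1·(-1) + 6·(-5) − (-41)| / √(1 + 36) = |10|/√37 = 10/√37.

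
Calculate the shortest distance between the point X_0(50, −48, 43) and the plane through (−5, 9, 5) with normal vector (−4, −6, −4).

15/√17

The plane has equation n·(r − (−5, 9, 5)) = 0, i.e. n·r = -54.
Then n·(50, −48, 43) − (−54) = −30.
|n| = √(16 + 36 + 16) = 2√17, so the distance is |-30|/(2√17) = 15/√17.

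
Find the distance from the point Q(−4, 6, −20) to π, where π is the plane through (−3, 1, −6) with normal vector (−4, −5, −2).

The plane has equation n·(r − (−3, 1, −6)) = 0, i.e. n·r = 19.
Then n·(−4, 6, −20) − 19 = 7.
|n| = √(16 + 25 + 4) = 3√5, so the distance is |7|/(3√5) = 7√5/15.

7/(3√5)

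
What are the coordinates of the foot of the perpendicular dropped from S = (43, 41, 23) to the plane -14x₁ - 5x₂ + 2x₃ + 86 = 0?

(1, 26, 29)

The perpendicular from S has direction n = (-14, -5, 2): r = (43, 41, 23) + λ(-14, -5, 2).
Substitute into the plane: n·(S + λn) = -86 gives -761 + 225λ = -86, so λ = 3.
Foot = (43, 41, 23) + 3·(-14, -5, 2) = (1, 26, 29).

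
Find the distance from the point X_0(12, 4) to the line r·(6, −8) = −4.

22/5

The normal to the line is n = (6, −8) with |n| = 10.
|n·X_0 − (-4)| = |40 − (-4)| = 44, so the distance is 44/10 = 22/5.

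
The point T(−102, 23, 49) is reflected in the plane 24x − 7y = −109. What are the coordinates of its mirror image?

With n = (24, −7, 0), the signed offset is (n·T − (-109))/|n|² = -2500/625 = -4.
T' = T − 2t·n = (−102, 23, 49) − (-8)·(24, −7, 0) = (90, −33, 49).

(90, -33, 49)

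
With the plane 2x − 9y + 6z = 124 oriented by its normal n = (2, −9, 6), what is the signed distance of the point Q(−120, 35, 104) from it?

n·Q − 124 = -55.
|n| = 11, so the signed distance is -55/11 = -5.

-5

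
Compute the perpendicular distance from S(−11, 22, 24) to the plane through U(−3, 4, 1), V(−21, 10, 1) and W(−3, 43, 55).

1

UV = (−18, 6, 0) and UW = (0, 39, 54), so a normal is n = UV × UW = (324, 972, −702).
n = (324, 972, −702); n·P − 2214 = -1242; |n| = 1242; distance = 1242/1242 = 1.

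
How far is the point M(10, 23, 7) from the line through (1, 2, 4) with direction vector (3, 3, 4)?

Direction vector d = (3, 3, 4).
AP = (9, 21, 3); AP·d = 102, |AP|² = 531, |d|² = 34.
distance² = |AP|² − (AP·d)²/|d|² = 531 − 10404/34 = 225, so the distance is 15.

15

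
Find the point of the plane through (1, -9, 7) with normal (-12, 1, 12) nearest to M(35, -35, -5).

(11, -33, 19)

n = (-12, 1, 12), |n|² = 289, and n·M − 63 = -578.
t = -578/289 = -2, so the foot is M − t·n = (35, -35, -5) − (-2)·(-12, 1, 12) = (11, -33, 19).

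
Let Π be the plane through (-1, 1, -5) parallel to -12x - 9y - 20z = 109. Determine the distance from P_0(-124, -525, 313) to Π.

6

Parallel planes share the normal n = (-12, -9, -20); since (-1, 1, -5) lies on the plane, its equation is -12x - 9y - 20z = 103.
d = |(-12)·(-124) + (-9)·(-525) + (-20)·313 − 103| / √(144 + 81 + 400) = |-150| / 25 = 6.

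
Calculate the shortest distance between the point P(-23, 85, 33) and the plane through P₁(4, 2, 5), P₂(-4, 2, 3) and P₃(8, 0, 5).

P₁P₂ = (-8, 0, -2) and P₁P₃ = (4, -2, 0), so a normal is n = P₁P₂ × P₁P₃ = (-4, -8, 16).
d = |(-4)·(-23) + (-8)·85 + 16·33 − 48| / √(16 + 64 + 256) = |-108| / (4√21) = 9√21/7.

9√21/7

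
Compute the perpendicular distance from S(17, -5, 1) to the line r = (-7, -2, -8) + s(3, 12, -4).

Direction vector d = (3, 12, -4).
AP = (24, -3, 9); AP·d = 0, |AP|² = 666, |d|² = 169.
distance² = |AP|² − (AP·d)²/|d|² = 666 − 0/169 = 666, so the distance is 3√74.

3√74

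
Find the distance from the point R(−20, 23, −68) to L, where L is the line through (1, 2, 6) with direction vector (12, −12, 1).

51√2

Direction vector d = (12, −12, 1).
AP = (−21, 21, −74); AP·d = -578, |AP|² = 6358, |d|² = 289.
distance² = |AP|² − (AP·d)²/|d|² = 6358 − 334084/289 = 5202, so the distance is 51√2.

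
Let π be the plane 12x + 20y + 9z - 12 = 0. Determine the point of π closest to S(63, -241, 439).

(327/5, -237, 2204/5)

The perpendicular from S has direction n = (12, 20, 9): r = (63, -241, 439) + λ(12, 20, 9).
Substitute into the plane: n·(S + λn) = 12 gives -113 + 625λ = 12, so λ = 1/5.
Foot = (63, -241, 439) + (1/5)·(12, 20, 9) = (327/5, -237, 2204/5).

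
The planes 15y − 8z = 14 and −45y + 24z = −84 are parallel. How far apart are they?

Divide the second equation by -3 to match normals: 15y − 8z = 28.
With common normal n = (0, 15, −8) (|n| = 17), the distance is |14 − 28|/|n| = 14/17.

14/17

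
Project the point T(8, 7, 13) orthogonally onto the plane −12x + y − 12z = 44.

(-4, 8, 1)

The perpendicular from T has direction n = (−12, 1, −12): r = (8, 7, 13) + t(−12, 1, −12).
Substitute into the plane: n·(T + tn) = 44 gives -245 + 289t = 44, so t = 1.
Foot = (8, 7, 13) + 1·(−12, 1, −12) = (−4, 8, 1).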